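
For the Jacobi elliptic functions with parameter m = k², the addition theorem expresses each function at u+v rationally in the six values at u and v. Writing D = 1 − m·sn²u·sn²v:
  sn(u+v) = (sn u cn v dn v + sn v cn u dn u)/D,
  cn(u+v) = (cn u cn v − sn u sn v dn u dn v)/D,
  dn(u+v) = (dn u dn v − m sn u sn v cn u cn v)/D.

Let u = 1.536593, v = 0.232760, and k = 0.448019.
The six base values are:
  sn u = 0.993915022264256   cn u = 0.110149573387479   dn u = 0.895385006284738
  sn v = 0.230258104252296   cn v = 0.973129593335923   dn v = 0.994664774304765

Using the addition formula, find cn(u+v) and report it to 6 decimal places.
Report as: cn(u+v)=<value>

m = k² = 0.200721024361
D = 1 − m·sn²u·sn²v = 0.9894871317073585
cn(u+v) = (cn u·cn v − sn u·sn v·dn u·dn v)/D = -0.09663203841705812/0.9894871317073585 = -0.09765871158962895

cn(u+v)=-0.097659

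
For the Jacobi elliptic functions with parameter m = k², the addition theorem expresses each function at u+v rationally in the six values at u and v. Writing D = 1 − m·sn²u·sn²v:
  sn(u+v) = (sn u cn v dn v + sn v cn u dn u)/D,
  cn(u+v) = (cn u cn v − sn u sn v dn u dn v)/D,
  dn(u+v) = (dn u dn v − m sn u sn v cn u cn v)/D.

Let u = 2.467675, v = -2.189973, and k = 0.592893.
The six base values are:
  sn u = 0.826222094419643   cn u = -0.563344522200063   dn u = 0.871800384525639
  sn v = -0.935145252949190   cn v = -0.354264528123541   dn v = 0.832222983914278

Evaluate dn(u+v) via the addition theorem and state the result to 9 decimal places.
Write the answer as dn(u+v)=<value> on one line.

m = k² = 0.351522109449
D = 1 − m·sn²u·sn²v = 0.7901522089887129
dn(u+v) = (dn u·dn v − m·sn u·sn v·cn u·cn v)/D = 0.7797361841308465/0.7901522089887129 = 0.9868176982366505

dn(u+v)=0.986817698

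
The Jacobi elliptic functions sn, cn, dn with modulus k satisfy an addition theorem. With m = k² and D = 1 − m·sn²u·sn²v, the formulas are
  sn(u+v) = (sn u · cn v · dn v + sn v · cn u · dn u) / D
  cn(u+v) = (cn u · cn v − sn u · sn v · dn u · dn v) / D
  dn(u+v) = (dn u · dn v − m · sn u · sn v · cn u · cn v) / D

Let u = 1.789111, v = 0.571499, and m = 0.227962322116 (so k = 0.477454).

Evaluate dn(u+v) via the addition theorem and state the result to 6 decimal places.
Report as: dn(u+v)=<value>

dn(u+v)=0.920637

sn u = 0.9948845317982732, cn u = -0.1010186536661957, dn u = 0.8799795341838953
sn v = 0.5353097909590175, cn v = 0.8446558042797155, dn v = 0.9667863767977229
m = k² = 0.227962322116
D = 1 − m·sn²u·sn²v = 0.9353425156890766
dn(u+v) = (dn u·dn v − m·sn u·sn v·cn u·cn v)/D = 0.8611113316895203/0.9353425156890766 = 0.9206374320054623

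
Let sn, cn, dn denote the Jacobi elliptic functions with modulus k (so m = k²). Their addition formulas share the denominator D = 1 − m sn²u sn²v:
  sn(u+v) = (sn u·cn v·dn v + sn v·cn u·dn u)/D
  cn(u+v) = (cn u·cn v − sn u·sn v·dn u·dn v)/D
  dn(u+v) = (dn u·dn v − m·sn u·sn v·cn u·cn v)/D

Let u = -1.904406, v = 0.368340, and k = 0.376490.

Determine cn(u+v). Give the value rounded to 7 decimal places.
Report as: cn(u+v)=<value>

cn(u+v)=0.0882123

sn u = -0.9680732782322258, cn u = -0.2506673651928218, dn u = 0.9312151662114506
sn v = 0.3589960399450244, cn v = 0.9333390827045605, dn v = 0.9908240014009006
m = k² = 0.1417447201
D = 1 − m·sn²u·sn²v = 0.9828800429249806
cn(u+v) = (cn u·cn v − sn u·sn v·dn u·dn v)/D = 0.08670210092311915/0.9828800429249806 = 0.0882122915682568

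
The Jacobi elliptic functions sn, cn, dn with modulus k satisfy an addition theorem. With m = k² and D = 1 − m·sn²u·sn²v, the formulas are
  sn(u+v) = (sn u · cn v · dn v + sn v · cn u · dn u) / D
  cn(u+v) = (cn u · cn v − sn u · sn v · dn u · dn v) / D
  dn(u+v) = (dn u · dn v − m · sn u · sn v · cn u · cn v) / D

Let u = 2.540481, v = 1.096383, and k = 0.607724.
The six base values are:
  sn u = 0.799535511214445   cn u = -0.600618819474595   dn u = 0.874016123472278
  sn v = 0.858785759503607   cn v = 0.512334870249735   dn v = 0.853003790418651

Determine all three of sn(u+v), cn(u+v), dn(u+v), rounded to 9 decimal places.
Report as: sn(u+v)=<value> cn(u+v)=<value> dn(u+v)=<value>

m = k² = 0.369328460176
D = 1 − m·sn²u·sn²v = 0.8258762710708718
sn(u+v) = (sn u·cn v·dn v + sn v·cn u·dn u)/D = -0.1014041650928621/0.8258762710708718 = -0.1227837251715399
cn(u+v) = (cn u·cn v − sn u·sn v·dn u·dn v)/D = -0.8196272387004642/0.8258762710708718 = -0.9924334520928845
dn(u+v) = (dn u·dn v − m·sn u·sn v·cn u·cn v)/D = 0.8235738477467935/0.8258762710708718 = 0.9972121449607786

sn(u+v)=-0.122783725 cn(u+v)=-0.992433452 dn(u+v)=0.997212145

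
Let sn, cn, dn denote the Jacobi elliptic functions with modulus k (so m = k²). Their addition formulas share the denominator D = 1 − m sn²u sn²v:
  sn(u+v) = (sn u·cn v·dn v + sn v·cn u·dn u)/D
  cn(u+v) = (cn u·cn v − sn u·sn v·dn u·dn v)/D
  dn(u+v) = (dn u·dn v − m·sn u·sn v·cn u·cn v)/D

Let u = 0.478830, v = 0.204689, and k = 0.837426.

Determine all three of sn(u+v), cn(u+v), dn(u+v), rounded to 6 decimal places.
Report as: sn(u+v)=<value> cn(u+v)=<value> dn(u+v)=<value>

sn u = 0.4499005469042058, cn u = 0.8930786627701372, dn u = 0.9263115547327793
sn v = 0.2022906937157032, cn v = 0.9793255205681202, dn v = 0.9855467816242528
m = k² = 0.701282305476
D = 1 − m·sn²u·sn²v = 0.9941913162704496
sn(u+v) = (sn u·cn v·dn v + sn v·cn u·dn u)/D = 0.6015798494910948/0.9941913162704496 = 0.6050946529565615
cn(u+v) = (cn u·cn v − sn u·sn v·dn u·dn v)/D = 0.7915289369529334/0.9941913162704496 = 0.7961535410731892
dn(u+v) = (dn u·dn v − m·sn u·sn v·cn u·cn v)/D = 0.8571017958425227/0.9941913162704496 = 0.8621095173691554

sn(u+v)=0.605095 cn(u+v)=0.796154 dn(u+v)=0.862110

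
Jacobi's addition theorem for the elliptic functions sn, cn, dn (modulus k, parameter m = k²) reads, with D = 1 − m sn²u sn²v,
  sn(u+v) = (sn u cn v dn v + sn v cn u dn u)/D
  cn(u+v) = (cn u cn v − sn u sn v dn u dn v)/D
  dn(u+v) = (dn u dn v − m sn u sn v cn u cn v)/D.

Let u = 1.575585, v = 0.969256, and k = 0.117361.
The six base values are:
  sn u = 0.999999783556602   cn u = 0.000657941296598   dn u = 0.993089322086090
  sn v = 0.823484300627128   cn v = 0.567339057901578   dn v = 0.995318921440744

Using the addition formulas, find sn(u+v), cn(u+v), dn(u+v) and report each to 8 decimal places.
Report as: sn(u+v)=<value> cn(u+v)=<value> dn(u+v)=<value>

m = k² = 0.013773604321
D = 1 − m·sn²u·sn²v = 0.9906597594212342
sn(u+v) = (sn u·cn v·dn v + sn v·cn u·dn u)/D = 0.5652212370731099/0.9906597594212342 = 0.5705503142706886
cn(u+v) = (cn u·cn v − sn u·sn v·dn u·dn v)/D = -0.8135918584266198/0.9906597594212342 = -0.8212626491480168
dn(u+v) = (dn u·dn v − m·sn u·sn v·cn u·cn v)/D = 0.9884363591303953/0.9906597594212342 = 0.9977556368170866

sn(u+v)=0.57055031 cn(u+v)=-0.82126265 dn(u+v)=0.99775564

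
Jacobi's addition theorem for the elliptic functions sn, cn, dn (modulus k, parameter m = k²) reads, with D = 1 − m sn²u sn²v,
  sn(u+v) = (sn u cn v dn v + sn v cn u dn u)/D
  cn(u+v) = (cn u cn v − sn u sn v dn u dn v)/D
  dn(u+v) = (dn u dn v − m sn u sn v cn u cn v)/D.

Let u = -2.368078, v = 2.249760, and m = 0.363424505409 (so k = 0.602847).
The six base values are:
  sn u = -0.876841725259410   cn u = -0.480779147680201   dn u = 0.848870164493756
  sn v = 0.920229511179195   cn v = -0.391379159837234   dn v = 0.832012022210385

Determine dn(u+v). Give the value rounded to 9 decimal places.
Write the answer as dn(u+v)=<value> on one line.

m = k² = 0.363424505409
D = 1 − m·sn²u·sn²v = 0.7633813690314569
dn(u+v) = (dn u·dn v − m·sn u·sn v·cn u·cn v)/D = 0.7614493177144543/0.7633813690314569 = 0.9974690876731064

dn(u+v)=0.997469088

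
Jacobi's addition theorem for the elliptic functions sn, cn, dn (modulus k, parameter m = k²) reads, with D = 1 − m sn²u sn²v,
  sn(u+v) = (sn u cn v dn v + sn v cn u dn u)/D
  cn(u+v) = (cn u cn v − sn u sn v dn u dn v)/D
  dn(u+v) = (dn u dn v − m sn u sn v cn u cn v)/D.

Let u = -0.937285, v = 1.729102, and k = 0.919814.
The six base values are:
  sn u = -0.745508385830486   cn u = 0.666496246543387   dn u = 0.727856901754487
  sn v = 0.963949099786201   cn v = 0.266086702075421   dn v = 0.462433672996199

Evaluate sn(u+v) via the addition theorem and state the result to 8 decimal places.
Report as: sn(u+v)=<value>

sn(u+v)=0.66757803

m = k² = 0.846057794596
D = 1 − m·sn²u·sn²v = 0.5630685550344277
sn(u+v) = (sn u·cn v·dn v + sn v·cn u·dn u)/D = 0.3758921939319392/0.5630685550344277 = 0.6675780250398746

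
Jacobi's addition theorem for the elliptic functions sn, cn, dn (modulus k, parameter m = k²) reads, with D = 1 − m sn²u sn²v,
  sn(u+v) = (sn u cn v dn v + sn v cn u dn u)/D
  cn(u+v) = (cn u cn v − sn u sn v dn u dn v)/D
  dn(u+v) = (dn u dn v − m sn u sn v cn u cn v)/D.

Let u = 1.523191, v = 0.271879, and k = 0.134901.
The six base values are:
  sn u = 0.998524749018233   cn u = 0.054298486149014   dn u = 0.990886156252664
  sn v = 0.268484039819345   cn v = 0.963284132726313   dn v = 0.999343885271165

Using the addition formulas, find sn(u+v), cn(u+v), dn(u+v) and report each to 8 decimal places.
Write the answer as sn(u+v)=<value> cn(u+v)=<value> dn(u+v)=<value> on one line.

m = k² = 0.018198279801
D = 1 − m·sn²u·sn²v = 0.9986920686393533
sn(u+v) = (sn u·cn v·dn v + sn v·cn u·dn u)/D = 0.97567736713105/0.9986920686393533 = 0.9769551574193843
cn(u+v) = (cn u·cn v − sn u·sn v·dn u·dn v)/D = -0.2131654832081713/0.9986920686393533 = -0.2134446541651163
dn(u+v) = (dn u·dn v − m·sn u·sn v·cn u·cn v)/D = 0.9899808394055656/0.9986920686393533 = 0.9912773621546268

sn(u+v)=0.97695516 cn(u+v)=-0.21344465 dn(u+v)=0.99127736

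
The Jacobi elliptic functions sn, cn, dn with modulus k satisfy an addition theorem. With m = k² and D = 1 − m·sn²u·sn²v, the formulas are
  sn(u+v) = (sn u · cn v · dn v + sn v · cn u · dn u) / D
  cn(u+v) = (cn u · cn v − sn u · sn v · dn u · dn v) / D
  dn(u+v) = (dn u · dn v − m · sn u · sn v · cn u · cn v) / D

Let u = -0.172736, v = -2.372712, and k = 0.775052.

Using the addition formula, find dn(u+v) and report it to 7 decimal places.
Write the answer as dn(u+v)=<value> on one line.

dn(u+v)=0.6969634

sn u = -0.171373384136359, cn u = 0.9852061526450451, dn u = 0.9911397354536537
sn v = -0.9633361517299419, cn v = -0.2682973327674847, dn v = 0.6652332405113558
m = k² = 0.600705602704
D = 1 − m·sn²u·sn²v = 0.9836279091603012
dn(u+v) = (dn u·dn v − m·sn u·sn v·cn u·cn v)/D = 0.6855526809073228/0.9836279091603012 = 0.6969634294868292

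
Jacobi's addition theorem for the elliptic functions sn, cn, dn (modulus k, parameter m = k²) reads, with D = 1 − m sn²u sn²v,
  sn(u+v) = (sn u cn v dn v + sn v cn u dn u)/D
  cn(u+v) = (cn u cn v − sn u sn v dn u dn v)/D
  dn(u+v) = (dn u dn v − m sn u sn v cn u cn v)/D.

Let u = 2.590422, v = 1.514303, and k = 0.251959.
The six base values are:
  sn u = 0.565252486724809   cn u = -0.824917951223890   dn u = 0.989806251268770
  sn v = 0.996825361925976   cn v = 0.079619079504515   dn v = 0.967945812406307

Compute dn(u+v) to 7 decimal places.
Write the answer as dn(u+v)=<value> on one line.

dn(u+v)=0.9801838

m = k² = 0.063483337681
D = 1 − m·sn²u·sn²v = 0.9798449967082518
dn(u+v) = (dn u·dn v − m·sn u·sn v·cn u·cn v)/D = 0.9604281741119345/0.9798449967082518 = 0.9801837814536511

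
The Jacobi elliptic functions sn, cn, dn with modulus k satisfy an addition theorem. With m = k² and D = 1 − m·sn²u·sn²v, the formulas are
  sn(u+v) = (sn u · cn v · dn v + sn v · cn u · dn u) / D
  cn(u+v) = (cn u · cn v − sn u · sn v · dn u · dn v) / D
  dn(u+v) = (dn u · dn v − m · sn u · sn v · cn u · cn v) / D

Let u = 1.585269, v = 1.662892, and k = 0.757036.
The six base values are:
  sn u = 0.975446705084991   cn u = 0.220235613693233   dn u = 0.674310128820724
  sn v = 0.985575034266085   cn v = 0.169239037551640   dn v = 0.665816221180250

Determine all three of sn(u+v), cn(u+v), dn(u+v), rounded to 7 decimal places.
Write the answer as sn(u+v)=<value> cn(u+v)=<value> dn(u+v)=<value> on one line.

m = k² = 0.573103505296
D = 1 − m·sn²u·sn²v = 0.4703127191935829
sn(u+v) = (sn u·cn v·dn v + sn v·cn u·dn u)/D = 0.2562802748517653/0.4703127191935829 = 0.5449146161541066
cn(u+v) = (cn u·cn v − sn u·sn v·dn u·dn v)/D = -0.3943532357635291/0.4703127191935829 = -0.8384915390757516
dn(u+v) = (dn u·dn v − m·sn u·sn v·cn u·cn v)/D = 0.4284306906894257/0.4703127191935829 = 0.910948552324994

sn(u+v)=0.5449146 cn(u+v)=-0.8384915 dn(u+v)=0.9109486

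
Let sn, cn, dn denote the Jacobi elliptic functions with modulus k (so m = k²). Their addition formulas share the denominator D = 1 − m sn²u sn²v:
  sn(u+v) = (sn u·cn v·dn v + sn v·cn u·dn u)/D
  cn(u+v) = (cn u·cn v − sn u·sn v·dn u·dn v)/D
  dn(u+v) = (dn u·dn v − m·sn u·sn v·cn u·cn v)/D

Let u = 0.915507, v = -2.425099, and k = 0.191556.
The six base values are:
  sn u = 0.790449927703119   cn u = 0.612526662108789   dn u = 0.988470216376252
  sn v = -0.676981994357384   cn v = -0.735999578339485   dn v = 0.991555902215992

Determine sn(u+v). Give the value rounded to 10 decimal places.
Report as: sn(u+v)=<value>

m = k² = 0.036693701136
D = 1 − m·sn²u·sn²v = 0.9894926189214931
sn(u+v) = (sn u·cn v·dn v + sn v·cn u·dn u)/D = -0.986746755306392/0.9894926189214931 = -0.9972249781730621

sn(u+v)=-0.9972249782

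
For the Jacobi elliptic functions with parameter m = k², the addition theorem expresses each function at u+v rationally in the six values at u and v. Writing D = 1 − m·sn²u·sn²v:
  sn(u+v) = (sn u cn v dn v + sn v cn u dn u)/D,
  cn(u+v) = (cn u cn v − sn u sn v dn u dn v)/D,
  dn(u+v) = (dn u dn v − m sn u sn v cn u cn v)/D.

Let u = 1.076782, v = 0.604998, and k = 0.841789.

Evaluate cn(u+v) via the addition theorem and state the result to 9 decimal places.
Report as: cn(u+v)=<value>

sn u = 0.8197435137977624, cn u = 0.5727308020235141, dn u = 0.7237606766158792
sn v = 0.5487912877803056, cn v = 0.8359594023972897, dn v = 0.8868973904555962
m = k² = 0.708608720521
D = 1 − m·sn²u·sn²v = 0.8565908416087239
cn(u+v) = (cn u·cn v − sn u·sn v·dn u·dn v)/D = 0.1900087117710616/0.8565908416087239 = 0.2218196862976202

cn(u+v)=0.221819686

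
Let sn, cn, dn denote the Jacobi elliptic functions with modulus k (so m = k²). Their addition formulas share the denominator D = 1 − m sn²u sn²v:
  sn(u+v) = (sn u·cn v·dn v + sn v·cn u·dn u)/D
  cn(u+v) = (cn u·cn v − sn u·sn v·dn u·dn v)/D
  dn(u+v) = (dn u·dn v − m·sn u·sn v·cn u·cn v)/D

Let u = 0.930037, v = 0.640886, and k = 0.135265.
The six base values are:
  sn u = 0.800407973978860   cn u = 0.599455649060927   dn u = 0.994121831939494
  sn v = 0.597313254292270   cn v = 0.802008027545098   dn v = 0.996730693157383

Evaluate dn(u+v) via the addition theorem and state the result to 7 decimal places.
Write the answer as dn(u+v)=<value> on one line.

dn(u+v)=0.9908099

m = k² = 0.018296620225
D = 1 − m·sn²u·sn²v = 0.9958178655520877
dn(u+v) = (dn u·dn v − m·sn u·sn v·cn u·cn v)/D = 0.9866662177717058/0.9958178655520877 = 0.9908099180613634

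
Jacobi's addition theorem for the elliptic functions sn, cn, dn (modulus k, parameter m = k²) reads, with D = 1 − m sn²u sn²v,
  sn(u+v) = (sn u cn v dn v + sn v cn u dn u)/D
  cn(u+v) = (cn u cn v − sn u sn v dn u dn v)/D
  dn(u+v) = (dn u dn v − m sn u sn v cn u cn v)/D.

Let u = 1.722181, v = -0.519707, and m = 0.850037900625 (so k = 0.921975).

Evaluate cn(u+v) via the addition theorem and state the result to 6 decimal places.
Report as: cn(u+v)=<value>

cn(u+v)=0.524172

sn u = 0.9625266967870326, cn u = 0.2711869428498425, dn u = 0.4609510721895962
sn v = -0.4803346010348644, cn v = 0.8770853271197037, dn v = 0.8965925082827805
m = k² = 0.850037900625
D = 1 − m·sn²u·sn²v = 0.8183013909794097
cn(u+v) = (cn u·cn v − sn u·sn v·dn u·dn v)/D = 0.4289302866078958/0.8183013909794097 = 0.5241715232752044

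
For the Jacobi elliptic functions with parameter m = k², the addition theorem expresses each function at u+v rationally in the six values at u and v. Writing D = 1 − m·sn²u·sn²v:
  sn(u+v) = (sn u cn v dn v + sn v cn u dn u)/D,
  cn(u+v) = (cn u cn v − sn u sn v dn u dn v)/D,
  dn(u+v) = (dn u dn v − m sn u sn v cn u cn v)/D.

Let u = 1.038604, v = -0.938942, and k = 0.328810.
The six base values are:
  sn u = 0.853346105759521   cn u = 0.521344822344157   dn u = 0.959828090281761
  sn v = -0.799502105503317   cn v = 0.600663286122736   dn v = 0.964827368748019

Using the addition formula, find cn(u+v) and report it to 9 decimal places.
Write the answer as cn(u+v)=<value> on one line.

m = k² = 0.1081160161
D = 1 − m·sn²u·sn²v = 0.9496754755385428
cn(u+v) = (cn u·cn v − sn u·sn v·dn u·dn v)/D = 0.9449647272611842/0.9496754755385428 = 0.9950396231147411

cn(u+v)=0.995039623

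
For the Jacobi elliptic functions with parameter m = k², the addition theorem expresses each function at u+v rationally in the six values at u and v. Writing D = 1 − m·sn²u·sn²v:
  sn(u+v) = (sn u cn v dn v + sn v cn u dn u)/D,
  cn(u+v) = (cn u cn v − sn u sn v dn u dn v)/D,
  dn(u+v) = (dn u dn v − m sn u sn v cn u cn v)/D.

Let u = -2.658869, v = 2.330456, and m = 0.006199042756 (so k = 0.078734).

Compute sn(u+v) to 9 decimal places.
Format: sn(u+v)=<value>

sn(u+v)=-0.322507352

sn u = -0.4684143598359011, cn u = -0.8835089062932659, dn u = 0.9993196963701504
sn v = 0.7280898688030728, cn v = -0.6854816868059455, dn v = 0.9983555455525519
m = k² = 0.006199042756
D = 1 − m·sn²u·sn²v = 0.9992789672210809
sn(u+v) = (sn u·cn v·dn v + sn v·cn u·dn u)/D = -0.3222748136064995/0.9992789672210809 = -0.3225073519787185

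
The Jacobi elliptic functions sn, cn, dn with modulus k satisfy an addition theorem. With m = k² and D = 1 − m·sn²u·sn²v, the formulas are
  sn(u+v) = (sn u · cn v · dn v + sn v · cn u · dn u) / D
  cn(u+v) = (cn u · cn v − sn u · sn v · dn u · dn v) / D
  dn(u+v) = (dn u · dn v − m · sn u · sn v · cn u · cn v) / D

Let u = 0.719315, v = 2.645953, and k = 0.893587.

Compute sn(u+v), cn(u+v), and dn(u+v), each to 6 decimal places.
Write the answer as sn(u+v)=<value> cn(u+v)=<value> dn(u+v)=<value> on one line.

sn(u+v)=0.836462 cn(u+v)=-0.548024 dn(u+v)=0.664316

sn u = 0.6250681735055982, cn u = 0.7805701624263993, dn u = 0.8294689725127302
sn v = 0.9839093668480119, cn v = -0.1786682899362514, dn v = 0.4764369880519086
m = k² = 0.798497726569
D = 1 − m·sn²u·sn²v = 0.6979779526181677
sn(u+v) = (sn u·cn v·dn v + sn v·cn u·dn u)/D = 0.5838322927743525/0.6979779526181677 = 0.8364623704579116
cn(u+v) = (cn u·cn v − sn u·sn v·dn u·dn v)/D = -0.3825089231049283/0.6979779526181677 = -0.5480243633342696
dn(u+v) = (dn u·dn v − m·sn u·sn v·cn u·cn v)/D = 0.4636778737585776/0.6979779526181677 = 0.6643159314979608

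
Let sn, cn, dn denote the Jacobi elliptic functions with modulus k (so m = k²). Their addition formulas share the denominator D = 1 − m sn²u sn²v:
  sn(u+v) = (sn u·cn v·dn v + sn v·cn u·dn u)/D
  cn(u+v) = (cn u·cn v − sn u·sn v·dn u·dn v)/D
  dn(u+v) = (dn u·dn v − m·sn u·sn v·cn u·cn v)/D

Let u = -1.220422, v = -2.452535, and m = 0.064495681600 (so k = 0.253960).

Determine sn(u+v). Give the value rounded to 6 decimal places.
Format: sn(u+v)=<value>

sn(u+v)=0.459702

sn u = -0.9341751173022424, cn u = 0.3568148682627192, dn u = 0.971450310326614
sn v = -0.6725977908980164, cn v = -0.7400082510885323, dn v = 0.9853034767241652
m = k² = 0.0644956816
D = 1 − m·sn²u·sn²v = 0.9745376724639385
sn(u+v) = (sn u·cn v·dn v + sn v·cn u·dn u)/D = 0.4479964584239346/0.9745376724639385 = 0.4597015293326304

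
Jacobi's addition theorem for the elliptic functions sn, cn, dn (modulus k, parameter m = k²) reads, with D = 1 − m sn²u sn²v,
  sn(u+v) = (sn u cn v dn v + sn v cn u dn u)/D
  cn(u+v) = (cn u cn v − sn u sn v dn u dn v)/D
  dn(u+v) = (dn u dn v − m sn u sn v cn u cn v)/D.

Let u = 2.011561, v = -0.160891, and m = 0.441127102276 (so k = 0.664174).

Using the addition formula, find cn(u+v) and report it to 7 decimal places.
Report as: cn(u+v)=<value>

cn(u+v)=-0.0325171

sn u = 0.9882779840803444, cn u = -0.1526650784629234, dn u = 0.7544230127690536
sn v = -0.159897236978935, cn v = 0.9871336655217987, dn v = 0.9943448333553668
m = k² = 0.441127102276
D = 1 − m·sn²u·sn²v = 0.9889845079633707
cn(u+v) = (cn u·cn v − sn u·sn v·dn u·dn v)/D = -0.03215889890843455/0.9889845079633707 = -0.03251709066167256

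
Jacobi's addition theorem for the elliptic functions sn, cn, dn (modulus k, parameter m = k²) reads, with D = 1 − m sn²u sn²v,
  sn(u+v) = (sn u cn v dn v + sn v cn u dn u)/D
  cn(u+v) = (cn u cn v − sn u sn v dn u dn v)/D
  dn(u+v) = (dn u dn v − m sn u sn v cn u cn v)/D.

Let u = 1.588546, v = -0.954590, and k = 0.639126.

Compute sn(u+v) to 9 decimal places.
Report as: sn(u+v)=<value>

sn(u+v)=0.579440013

sn u = 0.9887283426635964, cn u = 0.1497206212039542, dn u = 0.7750319978089757
sn v = -0.7867821200197988, cn v = 0.6172308284727448, dn v = 0.864371998429551
m = k² = 0.408482043876
D = 1 − m·sn²u·sn²v = 0.7528071517884061
sn(u+v) = (sn u·cn v·dn v + sn v·cn u·dn u)/D = 0.4362065856109968/0.7528071517884061 = 0.5794400127240061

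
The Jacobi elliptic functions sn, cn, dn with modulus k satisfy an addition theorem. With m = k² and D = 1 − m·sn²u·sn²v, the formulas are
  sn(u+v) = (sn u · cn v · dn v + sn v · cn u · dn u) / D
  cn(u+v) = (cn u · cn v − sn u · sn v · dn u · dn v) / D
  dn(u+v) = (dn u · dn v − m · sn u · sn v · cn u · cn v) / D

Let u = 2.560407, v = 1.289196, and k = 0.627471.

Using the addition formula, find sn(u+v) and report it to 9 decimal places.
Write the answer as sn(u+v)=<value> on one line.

sn u = 0.8043155294595089, cn u = -0.5942024310538201, dn u = 0.8633037613061739
sn v = 0.9277308145179962, cn v = 0.3732499642247475, dn v = 0.8130998935113304
m = k² = 0.393719855841
D = 1 − m·sn²u·sn²v = 0.7807779729238878
sn(u+v) = (sn u·cn v·dn v + sn v·cn u·dn u)/D = -0.2318034269101524/0.7807779729238878 = -0.2968877644461279

sn(u+v)=-0.296887764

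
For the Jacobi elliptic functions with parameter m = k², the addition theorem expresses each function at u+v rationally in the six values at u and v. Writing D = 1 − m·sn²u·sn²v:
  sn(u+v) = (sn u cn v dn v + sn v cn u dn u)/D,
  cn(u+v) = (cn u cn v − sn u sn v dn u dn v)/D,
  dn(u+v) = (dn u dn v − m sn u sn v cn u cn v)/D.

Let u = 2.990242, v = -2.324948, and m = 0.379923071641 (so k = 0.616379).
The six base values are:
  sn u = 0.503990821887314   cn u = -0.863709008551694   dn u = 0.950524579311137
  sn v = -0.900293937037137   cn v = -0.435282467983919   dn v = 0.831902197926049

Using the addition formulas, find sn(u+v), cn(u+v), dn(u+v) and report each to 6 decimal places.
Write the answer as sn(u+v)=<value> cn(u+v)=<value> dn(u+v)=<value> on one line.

sn(u+v)=0.603851 cn(u+v)=0.797097 dn(u+v)=0.928152

m = k² = 0.379923071641
D = 1 − m·sn²u·sn²v = 0.9217814836572988
sn(u+v) = (sn u·cn v·dn v + sn v·cn u·dn u)/D = 0.5566189460666717/0.9217814836572988 = 0.6038512987462138
cn(u+v) = (cn u·cn v − sn u·sn v·dn u·dn v)/D = 0.7347492446359361/0.9217814836572988 = 0.7970969884540468
dn(u+v) = (dn u·dn v − m·sn u·sn v·cn u·cn v)/D = 0.8555533709183185/0.9217814836572988 = 0.9281520469729867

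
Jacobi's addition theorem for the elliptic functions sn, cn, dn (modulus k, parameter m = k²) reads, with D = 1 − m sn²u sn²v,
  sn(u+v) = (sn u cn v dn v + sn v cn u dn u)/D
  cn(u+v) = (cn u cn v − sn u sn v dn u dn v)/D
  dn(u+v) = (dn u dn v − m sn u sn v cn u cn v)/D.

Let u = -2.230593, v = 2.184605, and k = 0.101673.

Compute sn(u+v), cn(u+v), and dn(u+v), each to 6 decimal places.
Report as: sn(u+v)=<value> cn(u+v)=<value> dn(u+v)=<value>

sn u = -0.7944109336115311, cn u = -0.6073806619892137, dn u = 0.9967327545653811
sn v = 0.8214047426104413, cn v = -0.5703457274470237, dn v = 0.9965065466369659
m = k² = 0.010337398929
D = 1 − m·sn²u·sn²v = 0.9955983438409911
sn(u+v) = (sn u·cn v·dn v + sn v·cn u·dn u)/D = -0.0457692731354589/0.9955983438409911 = -0.04597162441922342
cn(u+v) = (cn u·cn v − sn u·sn v·dn u·dn v)/D = 0.9945457434907538/0.9955983438409911 = 0.9989427459810987
dn(u+v) = (dn u·dn v − m·sn u·sn v·cn u·cn v)/D = 0.9955874683839283/0.9955983438409911 = 0.9999890764612757

sn(u+v)=-0.045972 cn(u+v)=0.998943 dn(u+v)=0.999989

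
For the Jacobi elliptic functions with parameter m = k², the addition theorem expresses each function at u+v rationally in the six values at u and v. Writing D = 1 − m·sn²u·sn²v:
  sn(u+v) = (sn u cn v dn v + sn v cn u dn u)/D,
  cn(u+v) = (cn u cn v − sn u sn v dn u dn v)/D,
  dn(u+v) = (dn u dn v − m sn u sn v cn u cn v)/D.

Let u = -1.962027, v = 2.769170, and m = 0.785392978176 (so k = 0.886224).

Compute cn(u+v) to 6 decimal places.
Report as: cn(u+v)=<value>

sn u = -0.9924398713050106, cn u = 0.1227318289772217, dn u = 0.4758544696037869
sn v = 0.9659464394839908, cn v = -0.2587421033542878, dn v = 0.5169014407204365
m = k² = 0.785392978176
D = 1 − m·sn²u·sn²v = 0.2782255347729826
cn(u+v) = (cn u·cn v − sn u·sn v·dn u·dn v)/D = 0.2040415807546482/0.2782255347729826 = 0.7333675570832686

cn(u+v)=0.733368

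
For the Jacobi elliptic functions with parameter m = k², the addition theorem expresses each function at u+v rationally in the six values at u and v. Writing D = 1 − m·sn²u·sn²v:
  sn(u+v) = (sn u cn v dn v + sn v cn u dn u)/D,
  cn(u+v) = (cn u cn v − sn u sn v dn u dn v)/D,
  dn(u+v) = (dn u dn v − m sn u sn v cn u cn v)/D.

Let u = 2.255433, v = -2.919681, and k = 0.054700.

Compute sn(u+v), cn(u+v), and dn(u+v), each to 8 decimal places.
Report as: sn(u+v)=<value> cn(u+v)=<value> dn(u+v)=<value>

sn u = 0.7759470542578902, cn u = -0.6307980413638764, dn u = 0.9990988344849416
sn v = -0.2223849831601731, cn v = -0.9749589320914238, dn v = 0.999926010236499
m = k² = 0.00299209
D = 1 − m·sn²u·sn²v = 0.9999109057358298
sn(u+v) = (sn u·cn v·dn v + sn v·cn u·dn u)/D = -0.6163069406039131/0.9999109057358298 = -0.6163618549098388
cn(u+v) = (cn u·cn v − sn u·sn v·dn u·dn v)/D = 0.7873928970805441/0.9999109057358298 = 0.787463055522037
dn(u+v) = (dn u·dn v − m·sn u·sn v·cn u·cn v)/D = 0.9993424443919192/0.9999109057358298 = 0.9994314880049315

sn(u+v)=-0.61636185 cn(u+v)=0.78746306 dn(u+v)=0.99943149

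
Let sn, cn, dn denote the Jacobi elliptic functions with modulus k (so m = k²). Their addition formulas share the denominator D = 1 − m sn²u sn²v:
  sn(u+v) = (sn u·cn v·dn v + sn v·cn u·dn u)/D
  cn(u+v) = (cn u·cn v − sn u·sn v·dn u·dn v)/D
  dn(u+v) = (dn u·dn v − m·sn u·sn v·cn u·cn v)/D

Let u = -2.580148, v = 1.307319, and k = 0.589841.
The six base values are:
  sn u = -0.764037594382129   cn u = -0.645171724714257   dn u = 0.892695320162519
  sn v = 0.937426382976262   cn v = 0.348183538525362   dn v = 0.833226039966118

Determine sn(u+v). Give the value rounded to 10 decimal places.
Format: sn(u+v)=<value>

sn(u+v)=-0.9270087183

m = k² = 0.347912405281
D = 1 − m·sn²u·sn²v = 0.8215265102120404
sn(u+v) = (sn u·cn v·dn v + sn v·cn u·dn u)/D = -0.7615622372547203/0.8215265102120404 = -0.9270087182678463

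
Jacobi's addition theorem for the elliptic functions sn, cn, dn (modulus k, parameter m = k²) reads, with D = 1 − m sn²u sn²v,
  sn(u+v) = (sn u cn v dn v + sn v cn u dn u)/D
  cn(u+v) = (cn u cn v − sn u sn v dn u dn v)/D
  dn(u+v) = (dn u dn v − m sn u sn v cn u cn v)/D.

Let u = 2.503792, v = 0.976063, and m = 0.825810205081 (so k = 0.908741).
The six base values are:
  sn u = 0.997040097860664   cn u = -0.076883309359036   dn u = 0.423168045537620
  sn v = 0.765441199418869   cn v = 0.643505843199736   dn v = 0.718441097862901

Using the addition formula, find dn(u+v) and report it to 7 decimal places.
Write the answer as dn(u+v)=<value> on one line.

dn(u+v)=0.6458398

m = k² = 0.825810205081
D = 1 − m·sn²u·sn²v = 0.5190176243893002
dn(u+v) = (dn u·dn v − m·sn u·sn v·cn u·cn v)/D = 0.3352022598286789/0.5190176243893002 = 0.6458398406472095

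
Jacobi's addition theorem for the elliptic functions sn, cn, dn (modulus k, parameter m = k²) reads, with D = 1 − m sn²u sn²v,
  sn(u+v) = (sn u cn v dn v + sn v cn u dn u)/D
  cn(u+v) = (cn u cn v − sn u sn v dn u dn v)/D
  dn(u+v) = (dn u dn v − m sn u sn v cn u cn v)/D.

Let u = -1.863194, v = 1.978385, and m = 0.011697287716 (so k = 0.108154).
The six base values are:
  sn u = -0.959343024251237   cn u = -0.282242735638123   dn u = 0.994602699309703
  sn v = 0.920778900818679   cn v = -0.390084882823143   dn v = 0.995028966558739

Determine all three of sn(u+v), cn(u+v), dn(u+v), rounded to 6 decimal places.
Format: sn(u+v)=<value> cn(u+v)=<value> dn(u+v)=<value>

sn(u+v)=0.114933 cn(u+v)=0.993373 dn(u+v)=0.999923

m = k² = 0.011697287716
D = 1 − m·sn²u·sn²v = 0.9908726703854499
sn(u+v) = (sn u·cn v·dn v + sn v·cn u·dn u)/D = 0.1138844368145197/0.9908726703854499 = 0.1149334725017883
cn(u+v) = (cn u·cn v − sn u·sn v·dn u·dn v)/D = 0.9843063466056856/0.9908726703854499 = 0.9933731911515836
dn(u+v) = (dn u·dn v − m·sn u·sn v·cn u·cn v)/D = 0.9907961137460668/0.9908726703854499 = 0.999922738166395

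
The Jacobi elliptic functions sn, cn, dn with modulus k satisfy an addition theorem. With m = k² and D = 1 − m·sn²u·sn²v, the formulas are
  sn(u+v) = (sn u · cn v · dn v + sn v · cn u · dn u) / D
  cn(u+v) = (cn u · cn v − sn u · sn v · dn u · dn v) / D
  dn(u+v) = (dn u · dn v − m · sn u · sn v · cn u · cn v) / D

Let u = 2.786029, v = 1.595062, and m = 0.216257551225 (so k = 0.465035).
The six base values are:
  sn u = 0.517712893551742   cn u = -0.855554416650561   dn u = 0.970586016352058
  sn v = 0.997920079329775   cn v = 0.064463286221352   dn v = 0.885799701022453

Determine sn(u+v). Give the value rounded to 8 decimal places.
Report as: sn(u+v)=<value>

m = k² = 0.216257551225
D = 1 − m·sn²u·sn²v = 0.9422780803757694
sn(u+v) = (sn u·cn v·dn v + sn v·cn u·dn u)/D = -0.7990997957867339/0.9422780803757694 = -0.84805092300148

sn(u+v)=-0.84805092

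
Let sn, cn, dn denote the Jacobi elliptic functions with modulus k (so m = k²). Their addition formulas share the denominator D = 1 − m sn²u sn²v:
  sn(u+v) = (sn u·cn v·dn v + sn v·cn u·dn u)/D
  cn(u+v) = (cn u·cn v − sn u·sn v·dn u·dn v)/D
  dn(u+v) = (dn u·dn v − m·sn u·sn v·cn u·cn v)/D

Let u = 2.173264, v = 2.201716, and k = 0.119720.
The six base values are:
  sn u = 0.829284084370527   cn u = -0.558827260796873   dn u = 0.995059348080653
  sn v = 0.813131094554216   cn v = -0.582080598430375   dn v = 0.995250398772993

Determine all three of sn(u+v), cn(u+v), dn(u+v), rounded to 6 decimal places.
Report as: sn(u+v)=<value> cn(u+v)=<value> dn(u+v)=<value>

sn(u+v)=-0.938690 cn(u+v)=-0.344763 dn(u+v)=0.993665

m = k² = 0.0143328784
D = 1 − m·sn²u·sn²v = 0.9934827975013203
sn(u+v) = (sn u·cn v·dn v + sn v·cn u·dn u)/D = -0.9325722861390945/0.9934827975013203 = -0.9386899184209127
cn(u+v) = (cn u·cn v − sn u·sn v·dn u·dn v)/D = -0.3425156931533974/0.9934827975013203 = -0.3447625807058247
dn(u+v) = (dn u·dn v − m·sn u·sn v·cn u·cn v)/D = 0.9871893904389888/0.9934827975013203 = 0.9936653084702022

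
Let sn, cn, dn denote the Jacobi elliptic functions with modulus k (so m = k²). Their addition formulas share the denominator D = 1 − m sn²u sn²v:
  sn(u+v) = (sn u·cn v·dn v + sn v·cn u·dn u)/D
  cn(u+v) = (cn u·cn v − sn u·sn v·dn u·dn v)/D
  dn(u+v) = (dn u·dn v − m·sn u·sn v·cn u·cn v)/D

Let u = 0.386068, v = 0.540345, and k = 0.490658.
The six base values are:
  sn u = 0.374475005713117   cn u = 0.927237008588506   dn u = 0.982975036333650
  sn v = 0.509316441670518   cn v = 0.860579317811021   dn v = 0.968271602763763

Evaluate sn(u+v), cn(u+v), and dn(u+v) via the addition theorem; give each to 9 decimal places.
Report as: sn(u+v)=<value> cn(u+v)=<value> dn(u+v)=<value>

m = k² = 0.240745272964
D = 1 − m·sn²u·sn²v = 0.9912425264742114
sn(u+v) = (sn u·cn v·dn v + sn v·cn u·dn u)/D = 0.7762573735182626/0.9912425264742114 = 0.7831154866603254
cn(u+v) = (cn u·cn v − sn u·sn v·dn u·dn v)/D = 0.6164302364010921/0.9912425264742114 = 0.6218763016490994
dn(u+v) = (dn u·dn v − m·sn u·sn v·cn u·cn v)/D = 0.9151472781299722/0.9912425264742114 = 0.9232324619738569

sn(u+v)=0.783115487 cn(u+v)=0.621876302 dn(u+v)=0.923232462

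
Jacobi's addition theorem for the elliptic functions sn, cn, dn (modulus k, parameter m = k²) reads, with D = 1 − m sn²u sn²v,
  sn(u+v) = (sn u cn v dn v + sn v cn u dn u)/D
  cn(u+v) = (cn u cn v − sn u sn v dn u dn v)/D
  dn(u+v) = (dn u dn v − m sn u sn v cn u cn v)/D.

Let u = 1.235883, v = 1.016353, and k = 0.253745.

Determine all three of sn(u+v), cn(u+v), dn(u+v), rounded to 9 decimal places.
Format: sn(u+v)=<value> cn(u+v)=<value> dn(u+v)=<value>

sn(u+v)=0.804211477 cn(u+v)=-0.594343252 dn(u+v)=0.978957416

sn u = 0.9394365515734442, cn u = 0.342722869922326, dn u = 0.9711726157593929
sn v = 0.845342169235592, cn v = 0.534225249227387, dn v = 0.9767236924493328
m = k² = 0.064386525025
D = 1 − m·sn²u·sn²v = 0.9593935557250883
sn(u+v) = (sn u·cn v·dn v + sn v·cn u·dn u)/D = 0.7715553080117187/0.9593935557250883 = 0.8042114765181994
cn(u+v) = (cn u·cn v − sn u·sn v·dn u·dn v)/D = -0.5702090857271305/0.9593935557250883 = -0.5943432518641207
dn(u+v) = (dn u·dn v − m·sn u·sn v·cn u·cn v)/D = 0.9392054361944141/0.9593935557250883 = 0.9789574159528135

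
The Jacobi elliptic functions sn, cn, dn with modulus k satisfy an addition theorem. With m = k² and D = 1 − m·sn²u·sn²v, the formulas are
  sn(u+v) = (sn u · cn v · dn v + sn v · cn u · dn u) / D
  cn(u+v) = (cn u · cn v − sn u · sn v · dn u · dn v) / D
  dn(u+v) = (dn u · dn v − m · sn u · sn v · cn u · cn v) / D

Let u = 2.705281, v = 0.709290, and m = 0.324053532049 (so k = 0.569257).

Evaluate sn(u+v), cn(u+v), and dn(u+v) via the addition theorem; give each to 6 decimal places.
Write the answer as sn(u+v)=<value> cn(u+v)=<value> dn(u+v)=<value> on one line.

sn(u+v)=0.041876 cn(u+v)=-0.999123 dn(u+v)=0.999716

sn u = 0.667498149261101, cn u = -0.7446114562192855, dn u = 0.924995526535534
sn v = 0.6380417068329593, cn v = 0.7700018054145614, dn v = 0.9317074154917922
m = k² = 0.324053532049
D = 1 − m·sn²u·sn²v = 0.9412219698203267
sn(u+v) = (sn u·cn v·dn v + sn v·cn u·dn u)/D = 0.03941506213370101/0.9412219698203267 = 0.04187647908518869
cn(u+v) = (cn u·cn v − sn u·sn v·dn u·dn v)/D = -0.9403963256784091/0.9412219698203267 = -0.9991227955058516
dn(u+v) = (dn u·dn v − m·sn u·sn v·cn u·cn v)/D = 0.940954496264321/0.9412219698203267 = 0.9997158230846899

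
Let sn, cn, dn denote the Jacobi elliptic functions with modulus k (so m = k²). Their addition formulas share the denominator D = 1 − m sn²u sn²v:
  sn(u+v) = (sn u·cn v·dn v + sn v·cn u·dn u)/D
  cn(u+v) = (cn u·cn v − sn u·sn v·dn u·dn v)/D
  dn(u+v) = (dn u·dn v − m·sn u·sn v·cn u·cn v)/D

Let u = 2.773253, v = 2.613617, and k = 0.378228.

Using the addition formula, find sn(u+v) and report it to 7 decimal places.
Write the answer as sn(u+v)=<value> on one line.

sn(u+v)=-0.8974185

sn u = 0.4689177960498755, cn u = -0.8832418131789999, dn u = 0.9841464304320958
sn v = 0.6006936390323148, cn v = -0.799479300561381, dn v = 0.9738483170166826
m = k² = 0.143056419984
D = 1 − m·sn²u·sn²v = 0.9886497128494199
sn(u+v) = (sn u·cn v·dn v + sn v·cn u·dn u)/D = -0.8872325701809752/0.9886497128494199 = -0.8974185281699551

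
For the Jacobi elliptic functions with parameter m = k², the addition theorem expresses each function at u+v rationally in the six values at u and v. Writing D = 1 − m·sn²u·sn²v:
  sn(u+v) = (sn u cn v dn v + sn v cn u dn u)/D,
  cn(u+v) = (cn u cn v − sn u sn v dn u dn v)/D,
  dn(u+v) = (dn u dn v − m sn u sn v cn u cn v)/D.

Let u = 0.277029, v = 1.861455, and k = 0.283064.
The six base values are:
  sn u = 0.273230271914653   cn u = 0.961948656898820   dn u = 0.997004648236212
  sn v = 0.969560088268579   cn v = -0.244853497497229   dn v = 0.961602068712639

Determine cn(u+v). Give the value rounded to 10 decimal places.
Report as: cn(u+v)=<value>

cn(u+v)=-0.4922826612

m = k² = 0.080125228096
D = 1 − m·sn²u·sn²v = 0.9943768927540822
cn(u+v) = (cn u·cn v − sn u·sn v·dn u·dn v)/D = -0.4895145029927549/0.9943768927540822 = -0.492282661191943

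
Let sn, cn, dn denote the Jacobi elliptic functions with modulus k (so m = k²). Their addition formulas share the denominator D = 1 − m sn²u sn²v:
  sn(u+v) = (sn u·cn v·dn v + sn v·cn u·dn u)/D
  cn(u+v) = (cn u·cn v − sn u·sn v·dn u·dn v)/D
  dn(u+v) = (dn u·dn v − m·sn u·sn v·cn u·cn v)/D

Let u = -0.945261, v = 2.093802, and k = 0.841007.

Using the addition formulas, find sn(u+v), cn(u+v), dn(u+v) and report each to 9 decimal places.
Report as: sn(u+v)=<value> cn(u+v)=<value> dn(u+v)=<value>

sn(u+v)=0.848055934 cn(u+v)=0.529906720 dn(u+v)=0.700939254

sn u = -0.7597888844000037, cn u = 0.6501698632989673, dn u = 0.7692168936026558
sn v = 0.9999916642029018, cn v = -0.004083077847751105, dn v = 0.5410351352730803
m = k² = 0.707292774049
D = 1 − m·sn²u·sn²v = 0.5917014364767949
sn(u+v) = (sn u·cn v·dn v + sn v·cn u·dn u)/D = 0.5017959145928214/0.5917014364767949 = 0.8480559343926835
cn(u+v) = (cn u·cn v − sn u·sn v·dn u·dn v)/D = 0.3135465675568088/0.5917014364767949 = 0.5299067202266381
dn(u+v) = (dn u·dn v − m·sn u·sn v·cn u·cn v)/D = 0.4147467634162226/0.5917014364767949 = 0.7009392539010474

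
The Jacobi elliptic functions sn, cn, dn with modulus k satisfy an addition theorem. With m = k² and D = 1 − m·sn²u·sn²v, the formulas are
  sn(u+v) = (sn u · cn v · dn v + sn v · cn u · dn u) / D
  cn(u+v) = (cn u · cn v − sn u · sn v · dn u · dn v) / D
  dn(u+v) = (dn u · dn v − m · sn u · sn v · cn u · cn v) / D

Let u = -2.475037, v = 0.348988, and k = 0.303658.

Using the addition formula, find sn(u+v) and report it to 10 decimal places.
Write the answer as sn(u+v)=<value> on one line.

sn(u+v)=-0.8801819294

sn u = -0.6723331667359416, cn u = -0.7402486831510209, dn u = 0.9789376701064341
sn v = 0.3413481697971999, cn v = 0.9399369271265503, dn v = 0.9946135100293708
m = k² = 0.092208180964
D = 1 − m·sn²u·sn²v = 0.995143384924657
sn(u+v) = (sn u·cn v·dn v + sn v·cn u·dn u)/D = -0.8759072245745158/0.995143384924657 = -0.8801819294018936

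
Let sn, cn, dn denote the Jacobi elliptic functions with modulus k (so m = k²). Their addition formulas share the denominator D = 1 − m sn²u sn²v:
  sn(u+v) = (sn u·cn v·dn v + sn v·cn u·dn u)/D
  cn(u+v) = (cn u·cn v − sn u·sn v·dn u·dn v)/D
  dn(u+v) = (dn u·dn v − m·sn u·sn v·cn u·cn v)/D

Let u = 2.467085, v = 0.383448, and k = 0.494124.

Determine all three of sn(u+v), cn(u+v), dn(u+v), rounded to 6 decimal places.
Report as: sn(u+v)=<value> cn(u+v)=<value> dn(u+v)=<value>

sn u = 0.7663489185141763, cn u = -0.6424245754111158, dn u = 0.925531185922132
sn v = 0.3720566830462683, cn v = 0.9282100110430875, dn v = 0.9829557817441193
m = k² = 0.244158527376
D = 1 − m·sn²u·sn²v = 0.9801507905507421
sn(u+v) = (sn u·cn v·dn v + sn v·cn u·dn u)/D = 0.4779896846024566/0.9801507905507421 = 0.4876695394326789
cn(u+v) = (cn u·cn v − sn u·sn v·dn u·dn v)/D = -0.8556993827454177/0.9801507905507421 = -0.8730283044148791
dn(u+v) = (dn u·dn v − m·sn u·sn v·cn u·cn v)/D = 0.9512684494907313/0.9801507905507421 = 0.9705327574711418

sn(u+v)=0.487670 cn(u+v)=-0.873028 dn(u+v)=0.970533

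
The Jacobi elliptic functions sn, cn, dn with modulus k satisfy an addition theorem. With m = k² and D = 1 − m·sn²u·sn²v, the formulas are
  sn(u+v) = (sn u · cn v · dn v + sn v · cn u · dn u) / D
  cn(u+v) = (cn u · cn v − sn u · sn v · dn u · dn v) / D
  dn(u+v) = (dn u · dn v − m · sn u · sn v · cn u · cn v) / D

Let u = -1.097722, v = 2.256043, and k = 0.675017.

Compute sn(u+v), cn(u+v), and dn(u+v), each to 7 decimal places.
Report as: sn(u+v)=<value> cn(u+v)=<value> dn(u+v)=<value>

sn(u+v)=0.8764530 cn(u+v)=0.4814874 dn(u+v)=0.8062165

sn u = -0.85170439854462, cn u = 0.5240225352976216, dn u = 0.8182131767301864
sn v = 0.9468008153908794, cn v = -0.3218201609209185, dn v = 0.7691181281410371
m = k² = 0.455647950289
D = 1 − m·sn²u·sn²v = 0.7037049147434919
sn(u+v) = (sn u·cn v·dn v + sn v·cn u·dn u)/D = 0.6167642775121502/0.7037049147434919 = 0.8764529912896338
cn(u+v) = (cn u·cn v − sn u·sn v·dn u·dn v)/D = 0.3388250773172797/0.7037049147434919 = 0.4814874391502369
dn(u+v) = (dn u·dn v − m·sn u·sn v·cn u·cn v)/D = 0.5673384869286532/0.7037049147434919 = 0.8062164623867296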